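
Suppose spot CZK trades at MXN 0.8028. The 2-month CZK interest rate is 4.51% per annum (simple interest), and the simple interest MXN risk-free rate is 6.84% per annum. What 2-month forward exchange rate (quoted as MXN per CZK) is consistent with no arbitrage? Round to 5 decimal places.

T = 2/12 years.
Growth of 1 MXN over T: 1 + 0.0684×2/12 = 1.011400.
CZK growth factor: 1 + 0.0451×2/12 = 1.0075167.
So F = 0.8028 × 1.011400 / 1.0075167 = 0.8058943 (MXN/CZK).

0.80589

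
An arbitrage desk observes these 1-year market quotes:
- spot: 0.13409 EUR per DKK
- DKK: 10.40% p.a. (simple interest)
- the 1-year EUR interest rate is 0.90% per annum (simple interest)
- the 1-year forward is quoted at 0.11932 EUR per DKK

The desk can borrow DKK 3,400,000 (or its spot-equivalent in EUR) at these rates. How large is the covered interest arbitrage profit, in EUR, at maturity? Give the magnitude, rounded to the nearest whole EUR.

EUR 12,130

T = 1 year.
Route A — deposit DKK, sell forward: 3,400,000 × 1.104000 × 0.11932 = EUR 447,879.55.
Route B — convert at spot, deposit EUR: 3,400,000 × 0.13409 × 1.009000 = EUR 460,009.15.
The quoted forward undervalues DKK, so borrow DKK, convert to EUR at spot, deposit the EUR at 0.90%, and buy DKK forward at 0.11932 to cover the loan.
Arbitrage profit = |447,879.55 − 460,009.15| = EUR 12,130.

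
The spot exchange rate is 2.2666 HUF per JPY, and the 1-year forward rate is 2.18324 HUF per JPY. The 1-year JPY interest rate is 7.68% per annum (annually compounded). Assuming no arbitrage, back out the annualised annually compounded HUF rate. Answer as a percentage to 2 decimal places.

T = 1 year.
By CIP, F/S equals the HUF-to-JPY growth ratio: 2.18324/2.2666 = 0.9632224.
The JPY side grows by (1 + 0.0768)^1 = 1.076800.
That pins the HUF growth at 1.0371979.
Annualise: 1.0371979^(1/1) − 1 = 0.037198 = 3.72%.

3.72%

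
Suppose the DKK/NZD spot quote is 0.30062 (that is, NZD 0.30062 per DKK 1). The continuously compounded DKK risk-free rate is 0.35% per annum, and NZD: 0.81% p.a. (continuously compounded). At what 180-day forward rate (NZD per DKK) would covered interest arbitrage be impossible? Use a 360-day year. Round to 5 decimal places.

0.30131

T = 180/360 years.
NZD accumulates by e^(0.0081×180/360) = 1.0040582.
Growth of 1 DKK over T: e^(0.0035×180/360) = 1.0017515.
So F = 0.30062 × 1.0040582 / 1.0017515 = 0.3013122 (NZD/DKK).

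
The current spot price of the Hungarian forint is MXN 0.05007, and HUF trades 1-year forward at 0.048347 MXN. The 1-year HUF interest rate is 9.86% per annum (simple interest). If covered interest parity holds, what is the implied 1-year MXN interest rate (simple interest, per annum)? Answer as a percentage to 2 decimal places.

T = 1 year.
F/S = 0.048347/0.05007 = 0.9655882 = (growth of MXN) / (growth of HUF).
HUF growth factor: 1 + 0.0986×1 = 1.098600.
So the MXN growth factor = 1.0607952.
(1.0607952 − 1)/T = 0.060795, i.e. 6.08%.

6.08%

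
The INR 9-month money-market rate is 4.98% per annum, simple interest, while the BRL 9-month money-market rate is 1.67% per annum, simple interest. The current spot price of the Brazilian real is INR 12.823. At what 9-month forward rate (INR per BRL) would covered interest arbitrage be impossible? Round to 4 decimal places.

13.1374

T = 9/12 years.
INR accumulates by 1 + 0.0498×9/12 = 1.037350.
Growth of 1 BRL over T: 1 + 0.0167×9/12 = 1.012525.
So F = 12.823 × 1.037350 / 1.012525 = 13.137393 (INR/BRL).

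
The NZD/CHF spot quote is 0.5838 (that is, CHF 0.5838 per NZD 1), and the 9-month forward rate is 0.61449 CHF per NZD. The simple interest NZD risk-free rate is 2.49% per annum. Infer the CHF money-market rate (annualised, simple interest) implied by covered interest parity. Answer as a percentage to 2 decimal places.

9.63%

T = 9/12 years.
By CIP, F/S equals the CHF-to-NZD growth ratio: 0.61449/0.5838 = 1.0525694.
NZD growth factor: 1 + 0.0249×9/12 = 1.018675.
That pins the CHF growth at 1.0722261.
(1.0722261 − 1)/T = 0.096301, i.e. 9.63%.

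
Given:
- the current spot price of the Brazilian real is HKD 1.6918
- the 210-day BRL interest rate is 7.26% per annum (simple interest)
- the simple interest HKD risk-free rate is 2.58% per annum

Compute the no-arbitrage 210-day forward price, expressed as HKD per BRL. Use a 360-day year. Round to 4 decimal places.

1.6475

T = 210/360 years.
HKD growth factor: 1 + 0.0258×210/360 = 1.015050.
BRL growth factor: 1 + 0.0726×210/360 = 1.042350.
CIP: F = S · (grow HKD)/(grow BRL) = 1.6918 × 1.015050/1.042350 = 1.647490 HKD per BRL.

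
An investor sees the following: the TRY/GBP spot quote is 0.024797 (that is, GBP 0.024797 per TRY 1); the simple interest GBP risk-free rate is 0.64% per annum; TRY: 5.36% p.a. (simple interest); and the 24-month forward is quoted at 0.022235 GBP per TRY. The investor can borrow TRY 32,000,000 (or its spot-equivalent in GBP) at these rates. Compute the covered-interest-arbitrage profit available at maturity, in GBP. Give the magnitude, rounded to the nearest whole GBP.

GBP 15,866

T = 2 years.
Invest the TRY and cover forward: 32,000,000 × 1.107200 × 0.022235 = GBP 787,794.94.
Convert at spot and invest in GBP: 32,000,000 × 0.024797 × 1.012800 = GBP 803,660.85.
The quoted forward undervalues TRY, so borrow TRY, convert to GBP at spot, deposit the GBP at 0.64%, and buy TRY forward at 0.022235 to cover the loan.
Profit = 803,660.85 − 787,794.94 = GBP 15,866.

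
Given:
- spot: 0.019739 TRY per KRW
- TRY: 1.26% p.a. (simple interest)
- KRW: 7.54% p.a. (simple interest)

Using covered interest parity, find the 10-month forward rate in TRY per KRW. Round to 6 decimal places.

T = 10/12 years.
TRY growth factor: 1 + 0.0126×10/12 = 1.010500.
KRW growth factor: 1 + 0.0754×10/12 = 1.0628333.
CIP: F = S · (grow TRY)/(grow KRW) = 0.019739 × 1.010500/1.0628333 = 0.01876706 TRY per KRW.

0.018767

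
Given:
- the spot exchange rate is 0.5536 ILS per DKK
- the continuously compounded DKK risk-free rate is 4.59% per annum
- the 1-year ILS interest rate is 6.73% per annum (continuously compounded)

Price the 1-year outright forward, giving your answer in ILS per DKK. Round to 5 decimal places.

T = 1 year.
Growth of 1 ILS over T: e^(0.0673×1) = 1.0696163.
Growth of 1 DKK over T: e^(0.0459×1) = 1.0469697.
CIP: F = S · (grow ILS)/(grow DKK) = 0.5536 × 1.0696163/1.0469697 = 0.5655747 ILS per DKK.

0.56557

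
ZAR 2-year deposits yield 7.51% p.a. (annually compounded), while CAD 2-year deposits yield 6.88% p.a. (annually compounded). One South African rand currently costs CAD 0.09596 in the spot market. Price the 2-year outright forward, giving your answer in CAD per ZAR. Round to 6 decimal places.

0.094839

T = 2 years.
Growth of 1 CAD over T: (1 + 0.0688)^2 = 1.1423334.
ZAR growth factor: (1 + 0.0751)^2 = 1.155840.
CIP: F = S · (grow CAD)/(grow ZAR) = 0.09596 × 1.1423334/1.155840 = 0.09483866 CAD per ZAR.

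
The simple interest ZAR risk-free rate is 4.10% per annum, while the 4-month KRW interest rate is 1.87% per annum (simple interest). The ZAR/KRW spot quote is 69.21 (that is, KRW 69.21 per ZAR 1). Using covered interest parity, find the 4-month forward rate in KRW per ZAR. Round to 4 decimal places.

68.7025

T = 4/12 years.
Growth of 1 KRW over T: 1 + 0.0187×4/12 = 1.00623333.
Growth of 1 ZAR over T: 1 + 0.0410×4/12 = 1.01366667.
So F = 69.21 × 1.00623333 / 1.01366667 = 68.702475 (KRW/ZAR).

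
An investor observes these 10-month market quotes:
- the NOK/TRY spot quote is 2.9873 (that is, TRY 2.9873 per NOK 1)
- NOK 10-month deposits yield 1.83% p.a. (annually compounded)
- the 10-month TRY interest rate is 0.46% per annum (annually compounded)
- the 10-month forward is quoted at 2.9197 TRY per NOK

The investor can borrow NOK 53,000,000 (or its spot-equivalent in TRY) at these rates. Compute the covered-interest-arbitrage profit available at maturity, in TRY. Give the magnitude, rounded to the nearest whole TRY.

T = 10/12 years.
Route A — deposit NOK, sell forward: 53,000,000 × 1.01522690764 × 2.9197 = TRY 157,100,374.12.
Route B — convert at spot, deposit TRY: 53,000,000 × 2.9873 × 1.00383186651 = TRY 158,933,587.55.
The quoted forward undervalues NOK, so borrow NOK, convert to TRY at spot, deposit the TRY at 0.46%, and buy NOK forward at 2.9197 to cover the loan.
Profit = 158,933,587.55 − 157,100,374.12 = TRY 1,833,213.

TRY 1,833,213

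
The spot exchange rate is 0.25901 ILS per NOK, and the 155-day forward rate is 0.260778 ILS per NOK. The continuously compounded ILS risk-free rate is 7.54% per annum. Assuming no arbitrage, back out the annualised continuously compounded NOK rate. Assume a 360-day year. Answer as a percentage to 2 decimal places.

T = 155/360 years.
By CIP, F/S equals the ILS-to-NOK growth ratio: 0.260778/0.25901 = 1.0068260.
ILS growth factor: e^(0.0754×155/360) = 1.0329966.
That pins the NOK growth at 1.0259932.
Take logs: ln 1.0259932 / (155/360) = 0.059600, so 5.96%.

5.96%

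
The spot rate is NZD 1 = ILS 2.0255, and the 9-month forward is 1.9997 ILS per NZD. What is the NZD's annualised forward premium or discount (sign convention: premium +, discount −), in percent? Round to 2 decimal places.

-1.70%

T = 9/12 years.
NZD trades forward at -1.27376% vs spot over the period.
×(1/T) gives -1.70% p.a.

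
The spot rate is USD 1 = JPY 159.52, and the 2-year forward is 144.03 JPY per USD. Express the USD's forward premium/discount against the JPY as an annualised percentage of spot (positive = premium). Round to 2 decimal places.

T = 2 years.
(F − S)/S = (144.03 − 159.52)/159.52 = -0.0971038.
Annualise by dividing by T: -0.0971038 / 2 = -0.048552 → -4.86%.

-4.86%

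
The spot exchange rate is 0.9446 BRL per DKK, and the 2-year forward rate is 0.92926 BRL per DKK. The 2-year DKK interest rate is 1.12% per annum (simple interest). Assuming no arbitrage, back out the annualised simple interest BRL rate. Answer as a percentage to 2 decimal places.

0.29%

T = 2 years.
By CIP, F/S equals the BRL-to-DKK growth ratio: 0.92926/0.9446 = 0.9837603.
The DKK side grows by 1 + 0.0112×2 = 1.022400.
That pins the BRL growth at 1.0057965.
r = (1.0057965 − 1)/2 = 0.002898 → 0.29%.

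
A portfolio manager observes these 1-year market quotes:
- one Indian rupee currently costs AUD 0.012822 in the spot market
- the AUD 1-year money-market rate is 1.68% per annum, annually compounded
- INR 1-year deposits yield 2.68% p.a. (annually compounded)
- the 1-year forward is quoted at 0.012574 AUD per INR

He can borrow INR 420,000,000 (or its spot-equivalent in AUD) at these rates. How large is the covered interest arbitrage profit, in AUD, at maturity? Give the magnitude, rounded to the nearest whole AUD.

AUD 53,099

T = 1 year.
Keep in INR, deliver into the forward: 420,000,000·1.026800·0.012574 = AUD 5,422,612.94.
Swap to AUD now, deposit: 420,000,000·0.012822·1.016800 = AUD 5,475,712.03.
The quoted forward undervalues INR, so borrow INR, convert to AUD at spot, deposit the AUD at 1.68%, and buy INR forward at 0.012574 to cover the loan.
Profit = 5,475,712.03 − 5,422,612.94 = AUD 53,099.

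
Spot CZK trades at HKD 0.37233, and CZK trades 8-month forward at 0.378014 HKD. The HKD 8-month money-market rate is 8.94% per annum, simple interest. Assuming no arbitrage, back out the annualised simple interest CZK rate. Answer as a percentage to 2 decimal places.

T = 8/12 years.
F/S = 0.378014/0.37233 = 1.0152660 = (growth of HKD) / (growth of CZK).
HKD growth factor: 1 + 0.0894×8/12 = 1.059600.
That pins the CZK growth at 1.0436674.
r = (1.0436674 − 1)/(8/12) = 0.065501 → 6.55%.

6.55%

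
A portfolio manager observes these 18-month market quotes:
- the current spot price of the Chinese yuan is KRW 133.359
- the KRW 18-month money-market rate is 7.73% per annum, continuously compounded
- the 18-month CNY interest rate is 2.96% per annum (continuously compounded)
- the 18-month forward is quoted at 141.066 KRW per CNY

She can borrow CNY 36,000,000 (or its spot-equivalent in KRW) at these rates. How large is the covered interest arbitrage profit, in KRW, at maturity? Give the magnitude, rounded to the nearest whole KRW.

KRW 82,211,809

T = 18/12 years.
Route A — deposit CNY, sell forward: 36,000,000 × 1.04540043144 × 141.066 = KRW 5,308,936,461.41.
Route B — convert at spot, deposit KRW: 36,000,000 × 133.359 × 1.122939723743 = KRW 5,391,148,270.27.
The quoted forward undervalues CNY, so borrow CNY, convert to KRW at spot, deposit the KRW at 7.73%, and buy CNY forward at 141.066 to cover the loan.
The gap between the two covered legs is KRW 82,211,809.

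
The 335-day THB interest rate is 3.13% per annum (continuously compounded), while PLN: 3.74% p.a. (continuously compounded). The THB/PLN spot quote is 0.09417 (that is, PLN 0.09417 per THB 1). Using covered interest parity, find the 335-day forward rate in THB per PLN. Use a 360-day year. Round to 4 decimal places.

T = 335/360 years.
PLN accumulates by e^(0.0374×335/360) = 1.03541548.
THB growth factor: e^(0.0313×335/360) = 1.02955471.
CIP: F = S · (grow PLN)/(grow THB) = 0.09417 × 1.03541548/1.02955471 = 0.094706065 PLN per THB.
Quoted the other way: 1/0.094706065 = 10.5590 THB per PLN.

10.5590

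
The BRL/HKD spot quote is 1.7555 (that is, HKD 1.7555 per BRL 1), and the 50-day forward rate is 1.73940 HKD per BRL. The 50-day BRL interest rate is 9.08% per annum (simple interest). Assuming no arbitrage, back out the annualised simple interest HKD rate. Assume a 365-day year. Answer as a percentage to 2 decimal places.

T = 50/365 years.
F/S = 1.7394/1.7555 = 0.9908288 = (growth of HKD) / (growth of BRL).
BRL growth factor: 1 + 0.0908×50/365 = 1.0124384.
Hence g_HKD = 1.0031531.
(1.0031531 − 1)/T = 0.023018, i.e. 2.30%.

2.30%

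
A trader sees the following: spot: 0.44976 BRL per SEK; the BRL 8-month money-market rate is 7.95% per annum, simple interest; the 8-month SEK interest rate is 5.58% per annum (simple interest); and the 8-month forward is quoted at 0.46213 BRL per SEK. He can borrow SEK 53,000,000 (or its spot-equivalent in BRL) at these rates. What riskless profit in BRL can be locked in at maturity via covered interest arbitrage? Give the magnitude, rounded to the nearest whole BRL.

BRL 303,370

T = 8/12 years.
Keep in SEK, deliver into the forward: 53,000,000·1.037200·0.46213 = BRL 25,404,025.51.
Swap to BRL now, deposit: 53,000,000·0.44976·1.053000 = BRL 25,100,655.84.
The quoted forward overvalues SEK, so borrow BRL, buy SEK at spot, deposit the SEK at 5.58%, and sell the proceeds forward at 0.46213.
Arbitrage profit = |25,404,025.51 − 25,100,655.84| = BRL 303,370.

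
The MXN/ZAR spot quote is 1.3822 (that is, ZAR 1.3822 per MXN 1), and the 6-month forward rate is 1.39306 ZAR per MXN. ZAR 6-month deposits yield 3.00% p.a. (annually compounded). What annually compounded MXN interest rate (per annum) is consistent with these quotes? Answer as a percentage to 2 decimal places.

1.40%

T = 6/12 years.
CIP gives F = S · g_ZAR/g_MXN, so g_ZAR/g_MXN = 1.39306/1.3822 = 1.0078570.
ZAR growth factor: (1 + 0.0300)^(6/12) = 1.0148892.
So the MXN growth factor = 1.0069774.
r = 1.0069774^(12/6) − 1 = 0.014003 → 1.40%.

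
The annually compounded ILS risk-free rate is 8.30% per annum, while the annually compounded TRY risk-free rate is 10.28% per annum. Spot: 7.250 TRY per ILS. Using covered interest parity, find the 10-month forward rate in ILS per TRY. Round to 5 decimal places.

0.13586

T = 10/12 years.
TRY accumulates by (1 + 0.1028)^(10/12) = 1.0849606.
Growth of 1 ILS over T: (1 + 0.0830)^(10/12) = 1.068703.
So F = 7.25 × 1.0849606 / 1.068703 = 7.360290 (TRY/ILS).
Quoted the other way: 1/7.360290 = 0.13586 ILS per TRY.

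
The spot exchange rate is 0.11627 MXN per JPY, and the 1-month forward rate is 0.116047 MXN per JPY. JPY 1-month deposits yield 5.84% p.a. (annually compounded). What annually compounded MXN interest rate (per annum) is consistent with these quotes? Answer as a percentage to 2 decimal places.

3.43%

T = 1/12 years.
By CIP, F/S equals the MXN-to-JPY growth ratio: 0.116047/0.11627 = 0.9980821.
The JPY side grows by (1 + 0.0584)^(1/12) = 1.0047411.
Hence g_MXN = 1.0028141.
r = 1.0028141^(12/1) − 1 = 0.034297 → 3.43%.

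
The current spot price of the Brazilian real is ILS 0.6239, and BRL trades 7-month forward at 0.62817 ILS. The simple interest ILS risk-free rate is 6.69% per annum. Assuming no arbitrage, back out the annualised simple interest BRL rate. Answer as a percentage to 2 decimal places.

T = 7/12 years.
CIP gives F = S · g_ILS/g_BRL, so g_ILS/g_BRL = 0.62817/0.6239 = 1.0068440.
ILS growth factor: 1 + 0.0669×7/12 = 1.039025.
So the BRL growth factor = 1.0319623.
r = (1.0319623 − 1)/(7/12) = 0.054793 → 5.48%.

5.48%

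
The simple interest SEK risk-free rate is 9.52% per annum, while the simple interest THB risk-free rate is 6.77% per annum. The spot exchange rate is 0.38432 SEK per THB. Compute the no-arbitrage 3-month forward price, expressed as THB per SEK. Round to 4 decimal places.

T = 3/12 years.
Growth of 1 SEK over T: 1 + 0.0952×3/12 = 1.023800.
Growth of 1 THB over T: 1 + 0.0677×3/12 = 1.016925.
Forward (SEK per THB) = 0.38432 × 1.023800 / 1.016925 = 0.3869182.
Invert for THB per SEK: 1 / 0.3869182 = 2.5845.

2.5845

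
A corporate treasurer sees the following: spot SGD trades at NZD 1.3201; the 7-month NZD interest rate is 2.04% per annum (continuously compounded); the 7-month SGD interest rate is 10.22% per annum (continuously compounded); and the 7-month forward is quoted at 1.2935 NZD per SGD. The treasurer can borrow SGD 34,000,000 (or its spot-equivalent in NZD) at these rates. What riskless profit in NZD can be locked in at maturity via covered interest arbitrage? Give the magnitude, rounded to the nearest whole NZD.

T = 7/12 years.
Keep in SGD, deliver into the forward: 34,000,000·1.0614295872·1.2935 = NZD 46,680,611.82.
Swap to NZD now, deposit: 34,000,000·1.3201·1.0119710867 = NZD 45,420,703.07.
The quoted forward overvalues SGD, so borrow NZD, buy SGD at spot, deposit the SGD at 10.22%, and sell the proceeds forward at 1.2935.
Profit = 46,680,611.82 − 45,420,703.07 = NZD 1,259,909.

NZD 1,259,909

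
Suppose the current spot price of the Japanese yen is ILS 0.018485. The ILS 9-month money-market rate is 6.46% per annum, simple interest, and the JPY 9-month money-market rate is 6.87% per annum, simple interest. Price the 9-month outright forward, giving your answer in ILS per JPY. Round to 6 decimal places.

T = 9/12 years.
Growth of 1 ILS over T: 1 + 0.0646×9/12 = 1.048450.
Growth of 1 JPY over T: 1 + 0.0687×9/12 = 1.051525.
So F = 0.018485 × 1.048450 / 1.051525 = 0.01843094 (ILS/JPY).

0.018431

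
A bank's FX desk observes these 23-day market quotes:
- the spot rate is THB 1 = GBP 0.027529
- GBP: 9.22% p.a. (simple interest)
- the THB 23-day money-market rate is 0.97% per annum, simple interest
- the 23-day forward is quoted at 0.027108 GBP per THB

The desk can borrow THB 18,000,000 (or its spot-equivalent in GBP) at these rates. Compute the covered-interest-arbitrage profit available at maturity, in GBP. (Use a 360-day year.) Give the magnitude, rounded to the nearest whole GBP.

GBP 10,195

T = 23/360 years.
Route A — deposit THB, sell forward: 18,000,000 × 1.00061972 × 0.027108 = GBP 488,246.39.
Route B — convert at spot, deposit GBP: 18,000,000 × 0.027529 × 1.00589056 = GBP 498,440.90.
The quoted forward undervalues THB, so borrow THB, convert to GBP at spot, deposit the GBP at 9.22%, and buy THB forward at 0.027108 to cover the loan.
The gap between the two covered legs is GBP 10,195.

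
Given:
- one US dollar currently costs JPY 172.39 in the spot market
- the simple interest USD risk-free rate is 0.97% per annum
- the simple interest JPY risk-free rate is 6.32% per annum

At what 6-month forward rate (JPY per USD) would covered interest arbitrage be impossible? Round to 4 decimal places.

T = 6/12 years.
JPY accumulates by 1 + 0.0632×6/12 = 1.031600.
USD growth factor: 1 + 0.0097×6/12 = 1.004850.
Forward (JPY per USD) = 172.39 × 1.031600 / 1.004850 = 176.979175.

176.9792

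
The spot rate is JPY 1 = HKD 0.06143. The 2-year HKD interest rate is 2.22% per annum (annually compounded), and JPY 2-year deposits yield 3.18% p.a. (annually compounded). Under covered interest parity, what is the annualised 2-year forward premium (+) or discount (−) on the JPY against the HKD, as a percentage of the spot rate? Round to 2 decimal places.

-0.93%

T = 2 years.
CIP forward (HKD per JPY) = 0.06143 × 1.0448928/1.0646112 = 0.06029221.
Annualised premium = (F − S)/S × (1/T) = (0.06029221 − 0.06143)/0.06143 ÷ 2 = -0.93%.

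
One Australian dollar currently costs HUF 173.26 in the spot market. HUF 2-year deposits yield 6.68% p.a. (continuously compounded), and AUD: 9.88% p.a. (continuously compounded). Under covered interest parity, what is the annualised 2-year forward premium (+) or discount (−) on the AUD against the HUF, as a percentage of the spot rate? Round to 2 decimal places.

T = 2 years.
CIP forward (HUF per AUD) = 173.26 × 1.1429356/1.2184749 = 162.51875.
(F − S)/S ÷ T = (162.51875 − 173.26)/173.26/2 = -0.030997 → -3.10%.

-3.10%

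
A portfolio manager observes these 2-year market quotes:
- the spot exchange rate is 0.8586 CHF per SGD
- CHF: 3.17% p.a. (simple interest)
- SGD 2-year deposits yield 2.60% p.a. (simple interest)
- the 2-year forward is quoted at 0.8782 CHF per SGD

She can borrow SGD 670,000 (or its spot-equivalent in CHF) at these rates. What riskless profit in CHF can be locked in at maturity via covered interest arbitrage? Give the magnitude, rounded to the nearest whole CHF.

CHF 7,257

T = 2 years.
Route A — deposit SGD, sell forward: 670,000 × 1.052000 × 0.8782 = CHF 618,990.49.
Route B — convert at spot, deposit CHF: 670,000 × 0.8586 × 1.063400 = CHF 611,733.61.
The quoted forward overvalues SGD, so borrow CHF, buy SGD at spot, deposit the SGD at 2.60%, and sell the proceeds forward at 0.8782.
Arbitrage profit = |618,990.49 − 611,733.61| = CHF 7,257.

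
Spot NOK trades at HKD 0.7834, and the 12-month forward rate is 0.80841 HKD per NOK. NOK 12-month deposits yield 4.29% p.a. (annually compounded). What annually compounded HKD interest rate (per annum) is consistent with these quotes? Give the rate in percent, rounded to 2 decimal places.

7.62%

T = 1 year.
By CIP, F/S equals the HKD-to-NOK growth ratio: 0.80841/0.7834 = 1.0319249.
NOK growth factor: (1 + 0.0429)^1 = 1.042900.
That pins the HKD growth at 1.0761945.
r = 1.0761945^(1/1) − 1 = 0.076194 → 7.62%.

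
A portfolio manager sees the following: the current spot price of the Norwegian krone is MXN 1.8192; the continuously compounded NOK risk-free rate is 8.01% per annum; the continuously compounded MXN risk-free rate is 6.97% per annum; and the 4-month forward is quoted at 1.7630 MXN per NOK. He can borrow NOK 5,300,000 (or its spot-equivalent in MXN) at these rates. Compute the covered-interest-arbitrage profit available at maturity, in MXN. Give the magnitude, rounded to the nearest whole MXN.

MXN 271,650

T = 4/12 years.
Invest the NOK and cover forward: 5,300,000 × 1.027059639 × 1.7630 = MXN 9,596,742.56.
Convert at spot and invest in MXN: 5,300,000 × 1.8192 × 1.02350533 = MXN 9,868,392.75.
The quoted forward undervalues NOK, so borrow NOK, convert to MXN at spot, deposit the MXN at 6.97%, and buy NOK forward at 1.7630 to cover the loan.
Profit = 9,868,392.75 − 9,596,742.56 = MXN 271,650.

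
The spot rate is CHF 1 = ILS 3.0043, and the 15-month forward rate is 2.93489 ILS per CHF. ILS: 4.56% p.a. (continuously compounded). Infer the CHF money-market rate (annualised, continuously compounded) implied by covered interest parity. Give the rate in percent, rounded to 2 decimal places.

6.43%

T = 15/12 years.
F/S = 2.93489/3.0043 = 0.9768964 = (growth of ILS) / (growth of CHF).
The ILS side grows by e^(0.0456×15/12) = 1.0586558.
So the CHF growth factor = 1.083693.
r = ln(1.083693)/(15/12) = 0.064300 → 6.43%.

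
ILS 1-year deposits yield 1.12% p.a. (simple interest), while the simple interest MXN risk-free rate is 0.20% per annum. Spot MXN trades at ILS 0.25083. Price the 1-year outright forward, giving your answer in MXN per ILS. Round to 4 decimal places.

T = 1 year.
Growth of 1 ILS over T: 1 + 0.0112×1 = 1.011200.
MXN growth factor: 1 + 0.0020×1 = 1.002000.
CIP: F = S · (grow ILS)/(grow MXN) = 0.25083 × 1.011200/1.002000 = 0.2531330 ILS per MXN.
Quoted the other way: 1/0.2531330 = 3.9505 MXN per ILS.

3.9505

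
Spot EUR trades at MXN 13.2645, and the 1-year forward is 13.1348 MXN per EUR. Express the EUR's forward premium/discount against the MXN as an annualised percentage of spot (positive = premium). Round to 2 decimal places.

-0.98%

T = 1 year.
EUR trades forward at -0.97780% vs spot over the period.
Per annum: -0.0097780 / 1 = -0.009778 = -0.98%.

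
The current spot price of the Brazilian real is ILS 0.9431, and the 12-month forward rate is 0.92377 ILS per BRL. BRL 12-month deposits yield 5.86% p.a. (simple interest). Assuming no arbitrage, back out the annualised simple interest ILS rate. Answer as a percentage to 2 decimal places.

T = 1 year.
By CIP, F/S equals the ILS-to-BRL growth ratio: 0.92377/0.9431 = 0.9795038.
BRL growth factor: 1 + 0.0586×1 = 1.058600.
Hence g_ILS = 1.0369027.
(1.0369027 − 1)/T = 0.036903, i.e. 3.69%.

3.69%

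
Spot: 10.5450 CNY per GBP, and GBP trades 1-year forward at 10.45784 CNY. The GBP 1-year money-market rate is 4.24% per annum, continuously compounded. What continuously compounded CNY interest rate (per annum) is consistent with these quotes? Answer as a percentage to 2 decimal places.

T = 1 year.
By CIP, F/S equals the CNY-to-GBP growth ratio: 10.45784/10.545 = 0.9917345.
The GBP side grows by e^(0.0424×1) = 1.0433117.
That pins the CNY growth at 1.0346882.
Take logs: ln 1.0346882 / 1 = 0.034100, so 3.41%.

3.41%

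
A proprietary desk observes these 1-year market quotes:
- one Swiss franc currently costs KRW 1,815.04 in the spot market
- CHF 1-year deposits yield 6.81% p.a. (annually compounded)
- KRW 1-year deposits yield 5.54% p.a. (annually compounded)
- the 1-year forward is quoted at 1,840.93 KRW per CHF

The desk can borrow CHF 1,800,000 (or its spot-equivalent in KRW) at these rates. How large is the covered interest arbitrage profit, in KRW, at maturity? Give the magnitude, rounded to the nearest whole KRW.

KRW 91,267,411

T = 1 year.
Invest the CHF and cover forward: 1,800,000 × 1.068100 × 1840.93 = KRW 3,539,335,199.40.
Convert at spot and invest in KRW: 1,800,000 × 1815.04 × 1.055400 = KRW 3,448,067,788.80.
The quoted forward overvalues CHF, so borrow KRW, buy CHF at spot, deposit the CHF at 6.81%, and sell the proceeds forward at 1,840.93.
The gap between the two covered legs is KRW 91,267,411.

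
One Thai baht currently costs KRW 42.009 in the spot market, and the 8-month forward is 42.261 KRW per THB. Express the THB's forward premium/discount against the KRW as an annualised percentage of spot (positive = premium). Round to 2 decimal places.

T = 8/12 years.
THB trades forward at +0.59987% vs spot over the period.
×(1/T) gives 0.90% p.a.

+0.90%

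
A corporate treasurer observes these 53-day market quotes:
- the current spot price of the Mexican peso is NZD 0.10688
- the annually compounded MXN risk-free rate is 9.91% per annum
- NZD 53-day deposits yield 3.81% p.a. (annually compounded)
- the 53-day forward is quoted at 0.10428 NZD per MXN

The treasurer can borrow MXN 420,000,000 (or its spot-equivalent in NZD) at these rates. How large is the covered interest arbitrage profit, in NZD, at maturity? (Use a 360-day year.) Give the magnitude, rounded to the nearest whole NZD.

T = 53/360 years.
Invest the MXN and cover forward: 420,000,000 × 1.0140084846 × 0.10428 = NZD 44,411,138.01.
Convert at spot and invest in NZD: 420,000,000 × 0.10688 × 1.005520131 = NZD 45,137,396.47.
The quoted forward undervalues MXN, so borrow MXN, convert to NZD at spot, deposit the NZD at 3.81%, and buy MXN forward at 0.10428 to cover the loan.
Arbitrage profit = |44,411,138.01 − 45,137,396.47| = NZD 726,258.

NZD 726,258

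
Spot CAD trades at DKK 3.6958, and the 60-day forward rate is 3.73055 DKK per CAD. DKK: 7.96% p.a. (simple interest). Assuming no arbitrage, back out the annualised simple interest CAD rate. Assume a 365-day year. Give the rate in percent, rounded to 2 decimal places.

T = 60/365 years.
F/S = 3.73055/3.6958 = 1.0094026 = (growth of DKK) / (growth of CAD).
The DKK side grows by 1 + 0.0796×60/365 = 1.0130849.
Hence g_CAD = 1.003648.
(1.003648 − 1)/T = 0.022192, i.e. 2.22%.

2.22%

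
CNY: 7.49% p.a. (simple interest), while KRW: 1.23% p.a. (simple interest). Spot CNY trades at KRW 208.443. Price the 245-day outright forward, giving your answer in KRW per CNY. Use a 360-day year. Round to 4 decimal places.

199.9935

T = 245/360 years.
KRW growth factor: 1 + 0.0123×245/360 = 1.008370833.
Growth of 1 CNY over T: 1 + 0.0749×245/360 = 1.050973611.
CIP: F = S · (grow KRW)/(grow CNY) = 208.443 × 1.008370833/1.050973611 = 199.993453 KRW per CNY.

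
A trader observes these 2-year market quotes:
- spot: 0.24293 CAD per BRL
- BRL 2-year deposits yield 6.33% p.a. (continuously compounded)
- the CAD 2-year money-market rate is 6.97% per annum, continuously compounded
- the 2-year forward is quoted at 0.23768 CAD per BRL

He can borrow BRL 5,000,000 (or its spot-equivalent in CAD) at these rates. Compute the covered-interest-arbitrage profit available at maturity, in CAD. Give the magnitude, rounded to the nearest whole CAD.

T = 2 years.
Route A — deposit BRL, sell forward: 5,000,000 × 1.134962942 × 0.23768 = CAD 1,348,789.96.
Route B — convert at spot, deposit CAD: 5,000,000 × 0.24293 × 1.149583842 = CAD 1,396,342.01.
The quoted forward undervalues BRL, so borrow BRL, convert to CAD at spot, deposit the CAD at 6.97%, and buy BRL forward at 0.23768 to cover the loan.
The gap between the two covered legs is CAD 47,552.

CAD 47,552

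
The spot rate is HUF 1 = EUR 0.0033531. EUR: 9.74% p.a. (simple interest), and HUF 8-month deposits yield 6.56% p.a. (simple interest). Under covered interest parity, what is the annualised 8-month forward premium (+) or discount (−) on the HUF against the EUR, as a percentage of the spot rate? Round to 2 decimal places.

T = 8/12 years.
F = S · g_EUR/g_HUF = 0.0033531 × 1.0649333/1.0437333 = 0.0034212072.
(F − S)/S ÷ T = (0.0034212072 − 0.0033531)/0.0033531/(8/12) = 0.030468 → 3.05%.

+3.05%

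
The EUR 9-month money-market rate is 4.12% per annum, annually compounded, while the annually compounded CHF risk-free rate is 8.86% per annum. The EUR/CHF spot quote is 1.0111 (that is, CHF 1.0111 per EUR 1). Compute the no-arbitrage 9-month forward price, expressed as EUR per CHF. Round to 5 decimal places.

T = 9/12 years.
CHF accumulates by (1 + 0.0886)^(9/12) = 1.065740.
Growth of 1 EUR over T: (1 + 0.0412)^(9/12) = 1.0307435.
Forward (CHF per EUR) = 1.0111 × 1.065740 / 1.0307435 = 1.045430.
Invert for EUR per CHF: 1 / 1.045430 = 0.95654.

0.95654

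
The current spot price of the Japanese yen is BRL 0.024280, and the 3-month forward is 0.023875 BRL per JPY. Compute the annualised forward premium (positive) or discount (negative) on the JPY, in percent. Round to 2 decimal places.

T = 3/12 years.
JPY trades forward at -1.66804% vs spot over the period.
Per annum: -0.0166804 / (3/12) = -0.066722 = -6.67%.

-6.67%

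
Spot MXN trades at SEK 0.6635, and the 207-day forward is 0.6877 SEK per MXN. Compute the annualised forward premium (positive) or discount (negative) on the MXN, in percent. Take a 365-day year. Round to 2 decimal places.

T = 207/365 years.
MXN trades forward at +3.64732% vs spot over the period.
×(1/T) gives 6.43% p.a.

+6.43%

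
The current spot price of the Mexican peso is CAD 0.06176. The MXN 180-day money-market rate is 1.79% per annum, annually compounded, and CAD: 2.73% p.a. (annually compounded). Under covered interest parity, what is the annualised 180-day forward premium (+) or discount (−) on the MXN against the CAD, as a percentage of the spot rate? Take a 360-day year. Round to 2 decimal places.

T = 180/360 years.
No-arbitrage forward: 0.06176 × 1.0135581 / 1.0089103 = 0.06204451 CAD/MXN.
(F − S)/S ÷ T = (0.06204451 − 0.06176)/0.06176/(180/360) = 0.009213 → 0.92%.

+0.92%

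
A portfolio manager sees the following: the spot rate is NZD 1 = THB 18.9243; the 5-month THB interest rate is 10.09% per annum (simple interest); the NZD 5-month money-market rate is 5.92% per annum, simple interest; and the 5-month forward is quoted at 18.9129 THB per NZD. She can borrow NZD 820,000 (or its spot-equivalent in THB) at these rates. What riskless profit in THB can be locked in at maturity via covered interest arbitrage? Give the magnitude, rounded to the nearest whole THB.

THB 279,203

T = 5/12 years.
Invest the NZD and cover forward: 820,000 × 1.0246666667 × 18.9129 = THB 15,891,122.92.
Convert at spot and invest in THB: 820,000 × 18.9243 × 1.0420416667 = THB 16,170,325.47.
The quoted forward undervalues NZD, so borrow NZD, convert to THB at spot, deposit the THB at 10.09%, and buy NZD forward at 18.9129 to cover the loan.
Arbitrage profit = |15,891,122.92 − 16,170,325.47| = THB 279,203.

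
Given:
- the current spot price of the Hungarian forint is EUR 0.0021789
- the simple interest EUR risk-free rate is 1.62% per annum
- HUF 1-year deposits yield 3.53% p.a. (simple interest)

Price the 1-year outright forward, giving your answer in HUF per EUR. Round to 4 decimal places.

T = 1 year.
EUR accumulates by 1 + 0.0162×1 = 1.016200.
Growth of 1 HUF over T: 1 + 0.0353×1 = 1.035300.
Forward (EUR per HUF) = 0.0021789 × 1.016200 / 1.035300 = 0.00213870200.
Quoted the other way: 1/0.00213870200 = 467.5733 HUF per EUR.

467.5733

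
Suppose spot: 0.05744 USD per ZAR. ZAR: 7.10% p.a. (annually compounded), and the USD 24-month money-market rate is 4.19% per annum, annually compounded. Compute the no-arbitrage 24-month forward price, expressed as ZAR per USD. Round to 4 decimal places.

18.3955

T = 2 years.
USD growth factor: (1 + 0.0419)^2 = 1.08555561.
ZAR growth factor: (1 + 0.0710)^2 = 1.147041.
So F = 0.05744 × 1.08555561 / 1.147041 = 0.054361016 (USD/ZAR).
Invert for ZAR per USD: 1 / 0.054361016 = 18.3955.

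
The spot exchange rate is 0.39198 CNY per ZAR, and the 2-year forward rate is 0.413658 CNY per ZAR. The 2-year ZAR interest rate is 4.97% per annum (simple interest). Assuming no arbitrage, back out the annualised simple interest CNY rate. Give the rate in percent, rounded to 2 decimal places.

8.01%

T = 2 years.
CIP gives F = S · g_CNY/g_ZAR, so g_CNY/g_ZAR = 0.413658/0.39198 = 1.0553038.
The ZAR side grows by 1 + 0.0497×2 = 1.099400.
That pins the CNY growth at 1.160201.
(1.160201 − 1)/T = 0.080101, i.e. 8.01%.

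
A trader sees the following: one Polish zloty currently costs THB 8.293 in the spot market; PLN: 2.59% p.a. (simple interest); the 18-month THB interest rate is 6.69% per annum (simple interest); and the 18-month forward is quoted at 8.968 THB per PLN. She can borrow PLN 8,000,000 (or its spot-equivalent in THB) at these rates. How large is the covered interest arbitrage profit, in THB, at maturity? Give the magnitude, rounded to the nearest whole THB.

T = 18/12 years.
Route A — deposit PLN, sell forward: 8,000,000 × 1.038850 × 8.968 = THB 74,531,254.40.
Route B — convert at spot, deposit THB: 8,000,000 × 8.293 × 1.100350 = THB 73,001,620.40.
The quoted forward overvalues PLN, so borrow THB, buy PLN at spot, deposit the PLN at 2.59%, and sell the proceeds forward at 8.968.
Arbitrage profit = |74,531,254.40 − 73,001,620.40| = THB 1,529,634.

THB 1,529,634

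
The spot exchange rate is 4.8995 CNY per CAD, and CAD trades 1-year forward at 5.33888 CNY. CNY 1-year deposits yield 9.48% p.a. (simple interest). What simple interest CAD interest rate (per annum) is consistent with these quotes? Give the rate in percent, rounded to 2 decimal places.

0.47%

T = 1 year.
F/S = 5.33888/4.8995 = 1.0896785 = (growth of CNY) / (growth of CAD).
CNY growth factor: 1 + 0.0948×1 = 1.094800.
That pins the CAD growth at 1.004700.
(1.004700 − 1)/T = 0.004700, i.e. 0.47%.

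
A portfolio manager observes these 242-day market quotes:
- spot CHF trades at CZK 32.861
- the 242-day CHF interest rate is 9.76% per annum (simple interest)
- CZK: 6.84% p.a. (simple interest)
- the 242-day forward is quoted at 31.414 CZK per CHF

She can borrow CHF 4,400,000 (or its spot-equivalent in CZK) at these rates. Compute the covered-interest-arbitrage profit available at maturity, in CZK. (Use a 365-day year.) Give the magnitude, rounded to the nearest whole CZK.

T = 242/365 years.
Route A — deposit CHF, sell forward: 4,400,000 × 1.06471013699 × 31.414 = CZK 147,165,938.67.
Route B — convert at spot, deposit CZK: 4,400,000 × 32.861 × 1.04535013699 = CZK 151,145,503.75.
The quoted forward undervalues CHF, so borrow CHF, convert to CZK at spot, deposit the CZK at 6.84%, and buy CHF forward at 31.414 to cover the loan.
Arbitrage profit = |147,165,938.67 − 151,145,503.75| = CZK 3,979,565.

CZK 3,979,565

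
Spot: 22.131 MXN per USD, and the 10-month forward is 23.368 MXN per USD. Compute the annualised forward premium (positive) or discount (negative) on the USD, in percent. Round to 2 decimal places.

+6.71%

T = 10/12 years.
(F − S)/S = (23.368 − 22.131)/22.131 = 0.0558944.
Annualise by dividing by T: 0.0558944 / (10/12) = 0.067073 → 6.71%.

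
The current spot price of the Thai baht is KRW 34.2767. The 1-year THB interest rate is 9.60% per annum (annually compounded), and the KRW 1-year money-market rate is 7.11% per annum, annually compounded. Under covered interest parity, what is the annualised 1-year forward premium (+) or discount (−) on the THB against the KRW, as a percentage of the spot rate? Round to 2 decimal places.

T = 1 year.
F = S · g_KRW/g_THB = 34.2767 × 1.071100/1.096000 = 33.4979684.
(F − S)/S ÷ T = (33.4979684 − 34.2767)/34.2767/1 = -0.022719 → -2.27%.

-2.27%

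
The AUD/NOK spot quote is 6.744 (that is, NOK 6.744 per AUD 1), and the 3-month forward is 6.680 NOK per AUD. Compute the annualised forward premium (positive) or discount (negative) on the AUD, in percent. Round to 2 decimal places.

T = 3/12 years.
(F − S)/S = (6.680 − 6.744)/6.744 = -0.0094899.
Per annum: -0.0094899 / (3/12) = -0.037960 = -3.80%.

-3.80%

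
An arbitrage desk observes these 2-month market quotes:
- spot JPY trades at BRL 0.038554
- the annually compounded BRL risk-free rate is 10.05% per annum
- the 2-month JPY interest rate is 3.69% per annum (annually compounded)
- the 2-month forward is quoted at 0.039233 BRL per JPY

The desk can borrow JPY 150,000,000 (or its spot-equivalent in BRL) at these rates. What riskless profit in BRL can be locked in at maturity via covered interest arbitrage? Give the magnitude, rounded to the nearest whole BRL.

T = 2/12 years.
Keep in JPY, deliver into the forward: 150,000,000·1.006057522·0.039233 = BRL 5,920,598.21.
Swap to BRL now, deposit: 150,000,000·0.038554·1.016088824 = BRL 5,876,143.28.
The quoted forward overvalues JPY, so borrow BRL, buy JPY at spot, deposit the JPY at 3.69%, and sell the proceeds forward at 0.039233.
The gap between the two covered legs is BRL 44,455.

BRL 44,455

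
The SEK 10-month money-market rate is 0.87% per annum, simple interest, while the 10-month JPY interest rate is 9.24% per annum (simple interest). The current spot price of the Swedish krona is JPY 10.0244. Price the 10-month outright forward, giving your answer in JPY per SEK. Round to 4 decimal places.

10.7186

T = 10/12 years.
JPY growth factor: 1 + 0.0924×10/12 = 1.077000.
SEK growth factor: 1 + 0.0087×10/12 = 1.007250.
CIP: F = S · (grow JPY)/(grow SEK) = 10.0244 × 1.077000/1.007250 = 10.718569 JPY per SEK.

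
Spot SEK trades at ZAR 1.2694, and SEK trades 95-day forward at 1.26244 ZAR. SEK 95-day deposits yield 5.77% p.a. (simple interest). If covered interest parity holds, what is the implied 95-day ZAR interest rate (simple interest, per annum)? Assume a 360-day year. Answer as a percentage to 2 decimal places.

T = 95/360 years.
By CIP, F/S equals the ZAR-to-SEK growth ratio: 1.26244/1.2694 = 0.9945171.
SEK growth factor: 1 + 0.0577×95/360 = 1.0152264.
That pins the ZAR growth at 1.009660.
(1.009660 − 1)/T = 0.036606, i.e. 3.66%.

3.66%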